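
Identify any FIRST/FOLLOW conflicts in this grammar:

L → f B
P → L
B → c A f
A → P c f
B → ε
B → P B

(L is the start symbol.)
Nullable non-terminals: B.
FIRST sets used below: FIRST(P) = { 'f' }

B: nullable alternative(s) B → ε; FOLLOW(B) = { $, 'c', 'f' }
  B → c A f: FIRST \ {ε} = { 'c' } — overlaps FOLLOW(B) on { 'c' }: CONFLICT
  B → ε: FIRST \ {ε} = { } — this is the only nullable alternative, skip
  B → P B: FIRST \ {ε} = { 'f' } — overlaps FOLLOW(B) on { 'f' }: CONFLICT

A, L, P have no nullable alternative, so no FIRST/FOLLOW check is needed there.

So the grammar has 2 FIRST/FOLLOW conflicts (marked CONFLICT above).

Answer: Yes. B → c A f with FOLLOW(B) on { 'c' }; B → P B with FOLLOW(B) on { 'f' }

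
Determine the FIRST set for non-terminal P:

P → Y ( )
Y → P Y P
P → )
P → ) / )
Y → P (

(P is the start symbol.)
{ ')' }

To compute FIRST(P), examine every production with P on the left-hand side, reading each right-hand side left to right until a non-nullable symbol is reached.

FIRST sets of the other non-terminals involved (by the same procedure, iterated to a fixed point):
  FIRST(Y) = { ')' }

From P → Y ( ):
  - Y is a non-terminal: add FIRST(Y) \ {ε} = { ')' }
    Y is not nullable, so stop
From P → ):
  - ')' is a terminal: add ')' and stop
From P → ) / ):
  - ')' is a terminal: add ')' and stop

Collecting: FIRST(P) = { ')' }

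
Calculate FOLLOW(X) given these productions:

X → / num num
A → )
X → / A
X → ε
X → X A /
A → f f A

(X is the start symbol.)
To compute FOLLOW(X), find every occurrence of X on a right-hand side N → α X β: add FIRST(β) \ {ε}, and if β is empty or nullable also add FOLLOW(N). Iterate to a fixed point.

X is the start symbol, so $ ∈ FOLLOW(X).
In X → X A /: X is followed by A '/', add FIRST(A '/') \ {ε} = { ')', 'f' }

Taking the union: FOLLOW(X) = { $, ')', 'f' }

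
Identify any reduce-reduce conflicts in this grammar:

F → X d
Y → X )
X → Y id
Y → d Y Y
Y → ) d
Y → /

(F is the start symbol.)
No reduce-reduce conflicts

A reduce-reduce conflict occurs when an LR(0) state has two complete items [A → α .] and [B → β .] — both call for a reduction, and with no lookahead the parser cannot choose between them.

Augment with F' → F and build the canonical LR(0) collection (I0 = CLOSURE({[F' → . F]}), then GOTO on every symbol after a dot until no new states appear). It has 14 states:
  I0: { [F → . X d], [F' → . F], [X → . Y id], [Y → . ) d], [Y → . /], [Y → . X )], [Y → . d Y Y] }  — shift
  I1: { [Y → ) . d] }  — shift
  I2: { [Y → / .] }  — reduce
  I3: { [F' → F .] }  — accept
  I4: { [F → X . d], [Y → X . )] }  — shift
  I5: { [X → Y . id] }  — shift
  I6: { [X → . Y id], [Y → . ) d], [Y → . /], [Y → . X )], [Y → . d Y Y], [Y → d . Y Y] }  — shift
  I7: { [Y → X . )] }  — shift
  I8: { [X → . Y id], [X → Y . id], [Y → . ) d], [Y → . /], [Y → . X )], [Y → . d Y Y], [Y → d Y . Y] }  — shift
  I9: { [X → Y . id], [Y → d Y Y .] }  — shift, reduce
  I10: { [X → Y id .] }  — reduce
  I11: { [Y → X ) .] }  — reduce
  I12: { [F → X d .] }  — reduce
  I13: { [Y → ) d .] }  — reduce

No state contains more than one complete item.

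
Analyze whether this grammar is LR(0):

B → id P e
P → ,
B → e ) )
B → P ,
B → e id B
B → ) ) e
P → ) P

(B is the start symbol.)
Augment with B' → B and build the canonical LR(0) collection (I0 = CLOSURE({[B' → . B]}), then GOTO on every symbol after a dot until no new states appear). It has 18 states:
  I0: { [B → . ) ) e], [B → . P ,], [B → . e ) )], [B → . e id B], [B → . id P e], [B' → . B], [P → . ) P], [P → . ,] }  — shift
  I1: { [B → ) . ) e], [P → ) . P], [P → . ) P], [P → . ,] }  — shift
  I2: { [P → , .] }  — reduce
  I3: { [B' → B .] }  — accept
  I4: { [B → P . ,] }  — shift
  I5: { [B → e . ) )], [B → e . id B] }  — shift
  I6: { [B → id . P e], [P → . ) P], [P → . ,] }  — shift
  I7: { [P → ) . P], [P → . ) P], [P → . ,] }  — shift
  I8: { [B → id P . e] }  — shift
  I9: { [B → id P e .] }  — reduce
  I10: { [P → ) P .] }  — reduce
  I11: { [B → e ) . )] }  — shift
  I12: { [B → . ) ) e], [B → . P ,], [B → . e ) )], [B → . e id B], [B → . id P e], [B → e id . B], [P → . ) P], [P → . ,] }  — shift
  I13: { [B → e id B .] }  — reduce
  I14: { [B → e ) ) .] }  — reduce
  I15: { [B → P , .] }  — reduce
  I16: { [B → ) ) . e], [P → ) . P], [P → . ) P], [P → . ,] }  — shift
  I17: { [B → ) ) e .] }  — reduce

Every state is either a pure shift/goto state or contains exactly one complete item and nothing to shift — no conflicts. The grammar is LR(0).

Answer: Yes, the grammar is LR(0)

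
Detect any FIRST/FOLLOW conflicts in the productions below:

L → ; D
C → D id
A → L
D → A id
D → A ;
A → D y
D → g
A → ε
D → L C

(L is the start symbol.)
Yes. A → L with FOLLOW(A) on { ';' }; A → D y with FOLLOW(A) on { ';', 'id' }

A FIRST/FOLLOW conflict occurs when a non-terminal N has a nullable alternative N → β (β ⇒* ε) and another alternative N → α with FIRST(α) ∩ FOLLOW(N) ≠ ∅: on such a lookahead the parser cannot decide between expanding α and letting N vanish via β.

Nullable non-terminals: A.
FIRST sets used below: FIRST(L) = { ';' }, FIRST(D) = { ';', 'g', 'id' }

A: nullable alternative(s) A → ε; FOLLOW(A) = { ';', 'id' }
  A → L: FIRST \ {ε} = { ';' } — overlaps FOLLOW(A) on { ';' }: CONFLICT
  A → D y: FIRST \ {ε} = { ';', 'g', 'id' } — overlaps FOLLOW(A) on { ';', 'id' }: CONFLICT
  A → ε: FIRST \ {ε} = { } — this is the only nullable alternative, skip

C, D, L have no nullable alternative, so no FIRST/FOLLOW check is needed there.

So the grammar has 2 FIRST/FOLLOW conflicts (marked CONFLICT above).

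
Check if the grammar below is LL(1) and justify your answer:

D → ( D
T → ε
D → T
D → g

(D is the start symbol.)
Yes, the grammar is LL(1).

Relevant sets:
  FIRST(T) = { ε }
  FOLLOW(D) = { $ }

For D:
  PREDICT(D → '(' D) = { '(' }
  PREDICT(D → T) = { $ }
  PREDICT(D → g) = { 'g' }
T has a single production, so nothing to check there.

All predict sets are disjoint. The grammar IS LL(1).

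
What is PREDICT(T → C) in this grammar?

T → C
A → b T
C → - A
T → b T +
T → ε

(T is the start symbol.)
{ '-' }

PREDICT(T → C) = (FIRST(RHS) \ {ε}) ∪ (FOLLOW(T) if ε ∈ FIRST(RHS), i.e. RHS ⇒* ε)
FIRST(C) = { '-' }
FIRST(C) = { '-' }
ε ∉ FIRST(C), so FOLLOW(T) is not added.
PREDICT(T → C) = { '-' }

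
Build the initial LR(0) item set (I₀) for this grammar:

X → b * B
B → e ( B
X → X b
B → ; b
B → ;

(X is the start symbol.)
{ [X → . X b], [X → . b * B], [X' → . X] }

First, augment the grammar with X' → X
I₀ = CLOSURE({ [X' → . X] }):
  [X' → . X] has the dot before X: add [X → . b * B], [X → . X b]
No further items can be added.

I₀ = { [X → . X b], [X → . b * B], [X' → . X] }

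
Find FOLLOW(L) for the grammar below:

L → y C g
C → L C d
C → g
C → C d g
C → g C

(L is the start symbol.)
{ $, 'g', 'y' }

To compute FOLLOW(L), find every occurrence of L on a right-hand side N → α L β: add FIRST(β) \ {ε}, and if β is empty or nullable also add FOLLOW(N). Iterate to a fixed point.

L is the start symbol, so $ ∈ FOLLOW(L).
In C → L C d: L is followed by C d, add FIRST(C d) \ {ε} = { 'g', 'y' }

Taking the union: FOLLOW(L) = { $, 'g', 'y' }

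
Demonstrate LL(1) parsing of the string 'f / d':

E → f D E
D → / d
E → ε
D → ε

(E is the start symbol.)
Stack is shown with the top on the left.

Stack    Input    Action
------------------------
E $      f / d $  output E → f D E
f D E $  f / d $  match 'f'
D E $    / d $    output D → / d
/ d E $  / d $    match '/'
d E $    d $      match 'd'
E $      $        output E → ε
$        $        accept

The string is accepted.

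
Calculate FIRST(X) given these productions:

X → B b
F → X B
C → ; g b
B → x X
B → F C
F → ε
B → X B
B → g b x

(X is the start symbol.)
FIRST sets of the other non-terminals involved (by the same procedure, iterated to a fixed point):
  FIRST(B) = { ';', 'g', 'x' }

From X → B b:
  - B is a non-terminal: add FIRST(B) \ {ε} = { ';', 'g', 'x' }
    B is not nullable, so stop

Collecting: FIRST(X) = { ';', 'g', 'x' }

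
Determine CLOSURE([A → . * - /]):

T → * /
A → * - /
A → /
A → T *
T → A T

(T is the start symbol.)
{ [A → . * - /] }

Start with: [A → . * - /]
The dot precedes the terminal '*', so nothing is added.

CLOSURE = { [A → . * - /] }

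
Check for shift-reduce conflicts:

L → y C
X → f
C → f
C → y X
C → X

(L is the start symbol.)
No shift-reduce conflicts

A shift-reduce conflict occurs when an LR(0) state has both:
  - a complete (reduce) item [A → α .] (dot at the end), and
  - a shift item [B → β . c γ] (dot before a terminal).

Augment with L' → L and build the canonical LR(0) collection (I0 = CLOSURE({[L' → . L]}), then GOTO on every symbol after a dot until no new states appear). It has 9 states:
  I0: { [L → . y C], [L' → . L] }  — shift
  I1: { [L' → L .] }  — accept
  I2: { [C → . X], [C → . f], [C → . y X], [L → y . C], [X → . f] }  — shift
  I3: { [L → y C .] }  — reduce
  I4: { [C → X .] }  — reduce
  I5: { [C → f .], [X → f .] }  — 2 reduces
  I6: { [C → y . X], [X → . f] }  — shift
  I7: { [C → y X .] }  — reduce
  I8: { [X → f .] }  — reduce

No state contains both a complete item and a shift item.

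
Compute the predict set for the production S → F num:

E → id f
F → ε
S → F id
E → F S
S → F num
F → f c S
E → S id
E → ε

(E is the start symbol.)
{ 'f', 'num' }

PREDICT(S → F num) = (FIRST(RHS) \ {ε}) ∪ (FOLLOW(S) if ε ∈ FIRST(RHS), i.e. RHS ⇒* ε)
FIRST(F) = { 'f', ε }
FIRST(F num) = { 'f', 'num' }
ε ∉ FIRST(F num), so FOLLOW(S) is not added.
PREDICT(S → F num) = { 'f', 'num' }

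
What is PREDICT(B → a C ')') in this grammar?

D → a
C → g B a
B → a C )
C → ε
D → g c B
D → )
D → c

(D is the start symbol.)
PREDICT(B → a C ')') = (FIRST(RHS) \ {ε}) ∪ (FOLLOW(B) if ε ∈ FIRST(RHS), i.e. RHS ⇒* ε)
FIRST(a C ')') = { 'a' }
ε ∉ FIRST(a C ')'), so FOLLOW(B) is not added.
PREDICT(B → a C ')') = { 'a' }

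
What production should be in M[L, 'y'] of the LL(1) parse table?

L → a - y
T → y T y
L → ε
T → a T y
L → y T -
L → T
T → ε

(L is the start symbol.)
To find M[L, 'y'], we find productions for L where 'y' is in the predict set (PREDICT(N → α) = (FIRST(α) \ {ε}) ∪ (FOLLOW(N) if α ⇒* ε)).

Relevant sets:
  FIRST(T) = { 'a', 'y', ε }
  FOLLOW(L) = { $ }

L → a - y: PREDICT = { 'a' }
L → ε: PREDICT = { $ }
L → y T -: PREDICT = { 'y' }
  'y' is in predict set, so this production goes in M[L, 'y']
L → T: PREDICT = { $, 'a', 'y' }
  'y' is in predict set, so this production goes in M[L, 'y']

M[L, 'y'] = L → y T -, L → T  (a multiply-defined cell — the grammar is not LL(1))

Answer: L → y T -, L → T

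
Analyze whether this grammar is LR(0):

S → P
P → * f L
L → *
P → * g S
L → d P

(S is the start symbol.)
A grammar is LR(0) if no state in the canonical LR(0) collection has:
  - both a shift item (dot before a terminal) and a complete item (shift-reduce conflict), or
  - two or more complete items (reduce-reduce conflict; the accept item [S' → S .] counts as a complete item here).

Augment with S' → S and build the canonical LR(0) collection (I0 = CLOSURE({[S' → . S]}), then GOTO on every symbol after a dot until no new states appear). It has 11 states:
  I0: { [P → . * f L], [P → . * g S], [S → . P], [S' → . S] }  — shift
  I1: { [P → * . f L], [P → * . g S] }  — shift
  I2: { [S → P .] }  — reduce
  I3: { [S' → S .] }  — accept
  I4: { [L → . *], [L → . d P], [P → * f . L] }  — shift
  I5: { [P → * g . S], [P → . * f L], [P → . * g S], [S → . P] }  — shift
  I6: { [P → * g S .] }  — reduce
  I7: { [L → * .] }  — reduce
  I8: { [P → * f L .] }  — reduce
  I9: { [L → d . P], [P → . * f L], [P → . * g S] }  — shift
  I10: { [L → d P .] }  — reduce

Every state is either a pure shift/goto state or contains exactly one complete item and nothing to shift — no conflicts. The grammar is LR(0).

Answer: Yes, the grammar is LR(0)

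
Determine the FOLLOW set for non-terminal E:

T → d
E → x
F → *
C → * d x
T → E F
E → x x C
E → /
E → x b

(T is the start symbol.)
In T → E F: E is followed by F, add FIRST(F) \ {ε} = { '*' }

Taking the union: FOLLOW(E) = { '*' }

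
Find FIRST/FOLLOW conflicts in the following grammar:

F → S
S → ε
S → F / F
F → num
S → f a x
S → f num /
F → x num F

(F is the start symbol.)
A FIRST/FOLLOW conflict occurs when a non-terminal N has a nullable alternative N → β (β ⇒* ε) and another alternative N → α with FIRST(α) ∩ FOLLOW(N) ≠ ∅: on such a lookahead the parser cannot decide between expanding α and letting N vanish via β.

Nullable non-terminals: F, S.
FIRST sets used below: FIRST(S) = { '/', 'f', 'num', 'x', ε }, FIRST(F) = { '/', 'f', 'num', 'x', ε }

F: nullable alternative(s) F → S; FOLLOW(F) = { $, '/' }
  F → S: FIRST \ {ε} = { '/', 'f', 'num', 'x' } — this is the only nullable alternative, skip
  F → num: FIRST \ {ε} = { 'num' } — disjoint from FOLLOW(F)
  F → x num F: FIRST \ {ε} = { 'x' } — disjoint from FOLLOW(F)

S: nullable alternative(s) S → ε; FOLLOW(S) = { $, '/' }
  S → ε: FIRST \ {ε} = { } — this is the only nullable alternative, skip
  S → F / F: FIRST \ {ε} = { '/', 'f', 'num', 'x' } — overlaps FOLLOW(S) on { '/' }: CONFLICT
  S → f a x: FIRST \ {ε} = { 'f' } — disjoint from FOLLOW(S)
  S → f num /: FIRST \ {ε} = { 'f' } — disjoint from FOLLOW(S)

So the grammar has 1 FIRST/FOLLOW conflict (marked CONFLICT above).

Answer: Yes. S → F '/' F with FOLLOW(S) on { '/' }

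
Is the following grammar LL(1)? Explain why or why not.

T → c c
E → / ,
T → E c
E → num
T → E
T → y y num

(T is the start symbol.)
No. Predict set conflict for T: { '/', 'num' }

A grammar is LL(1) if for each non-terminal N with multiple productions, the predict sets of those productions are pairwise disjoint, where PREDICT(N → α) = (FIRST(α) \ {ε}) ∪ (FOLLOW(N) if α ⇒* ε).

Relevant sets:
  FIRST(E) = { '/', 'num' }

For T:
  PREDICT(T → c c) = { 'c' }
  PREDICT(T → E c) = { '/', 'num' }
  PREDICT(T → E) = { '/', 'num' }
  PREDICT(T → y y num) = { 'y' }
For E:
  PREDICT(E → '/' ',') = { '/' }
  PREDICT(E → num) = { 'num' }

Conflict found: Predict set conflict for T: { '/', 'num' }
The grammar is NOT LL(1).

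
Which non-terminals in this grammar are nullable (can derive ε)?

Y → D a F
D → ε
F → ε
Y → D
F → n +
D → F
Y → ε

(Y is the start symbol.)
A non-terminal is nullable if it can derive ε (the empty string): either it has an ε-production, or it has a production whose right-hand side consists entirely of nullable non-terminals.

ε-productions: D → ε, F → ε, Y → ε
So D, F, Y are immediately nullable.
Every non-terminal is now nullable.
Nullable = { 'D', 'F', 'Y' }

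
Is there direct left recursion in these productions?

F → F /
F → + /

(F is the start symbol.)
F → F /: LEFT RECURSIVE (starts with F)
F → + /: starts with '+'

The grammar has direct left recursion on: F.

Answer: Yes, F is left-recursive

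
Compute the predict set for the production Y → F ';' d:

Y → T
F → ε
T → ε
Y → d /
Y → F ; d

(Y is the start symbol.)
PREDICT(Y → F ';' d) = (FIRST(RHS) \ {ε}) ∪ (FOLLOW(Y) if ε ∈ FIRST(RHS), i.e. RHS ⇒* ε)
FIRST(F) = { ε }
FIRST(F ';' d) = { ';' }
ε ∉ FIRST(F ';' d), so FOLLOW(Y) is not added.
PREDICT(Y → F ';' d) = { ';' }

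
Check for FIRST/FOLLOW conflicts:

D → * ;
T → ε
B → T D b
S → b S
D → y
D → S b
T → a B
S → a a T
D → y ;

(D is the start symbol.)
A FIRST/FOLLOW conflict occurs when a non-terminal N has a nullable alternative N → β (β ⇒* ε) and another alternative N → α with FIRST(α) ∩ FOLLOW(N) ≠ ∅: on such a lookahead the parser cannot decide between expanding α and letting N vanish via β.

Nullable non-terminals: T.

T: nullable alternative(s) T → ε; FOLLOW(T) = { '*', 'a', 'b', 'y' }
  T → ε: FIRST \ {ε} = { } — this is the only nullable alternative, skip
  T → a B: FIRST \ {ε} = { 'a' } — overlaps FOLLOW(T) on { 'a' }: CONFLICT

B, D, S have no nullable alternative, so no FIRST/FOLLOW check is needed there.

So the grammar has 1 FIRST/FOLLOW conflict (marked CONFLICT above).

Answer: Yes. T → a B with FOLLOW(T) on { 'a' }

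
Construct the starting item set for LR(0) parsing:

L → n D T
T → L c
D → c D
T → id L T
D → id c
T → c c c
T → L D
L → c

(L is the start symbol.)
{ [L → . c], [L → . n D T], [L' → . L] }

First, augment the grammar with L' → L
I₀ = CLOSURE({ [L' → . L] }):
  [L' → . L] has the dot before L: add [L → . n D T], [L → . c]
No further items can be added.

I₀ = { [L → . c], [L → . n D T], [L' → . L] }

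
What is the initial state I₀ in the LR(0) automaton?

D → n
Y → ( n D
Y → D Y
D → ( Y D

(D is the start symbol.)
{ [D → . ( Y D], [D → . n], [D' → . D] }

First, augment the grammar with D' → D
I₀ = CLOSURE({ [D' → . D] }):
  [D' → . D] has the dot before D: add [D → . n], [D → . ( Y D]
No further items can be added.

I₀ = { [D → . ( Y D], [D → . n], [D' → . D] }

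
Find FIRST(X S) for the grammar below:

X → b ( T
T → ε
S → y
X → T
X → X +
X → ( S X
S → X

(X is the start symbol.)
{ '(', '+', 'b', 'y', ε }

FIRST sets of the non-terminals involved (from the grammar, by fixed-point iteration):
  FIRST(X) = { '(', '+', 'b', ε }
  FIRST(S) = { '(', '+', 'b', 'y', ε }

To compute FIRST(X S), process the symbols left to right:
Symbol X is a non-terminal. Add FIRST(X) \ {ε} = { '(', '+', 'b' }
X is nullable (ε ∈ FIRST(X)), continue to the next symbol.
Symbol S is a non-terminal. Add FIRST(S) \ {ε} = { '(', '+', 'b', 'y' }
S is nullable (ε ∈ FIRST(S)), continue to the next symbol.
All symbols are nullable, so ε is in the result.
FIRST(X S) = { '(', '+', 'b', 'y', ε }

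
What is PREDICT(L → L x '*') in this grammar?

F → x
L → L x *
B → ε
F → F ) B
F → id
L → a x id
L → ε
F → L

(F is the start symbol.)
{ 'a', 'x' }

PREDICT(L → L x '*') = (FIRST(RHS) \ {ε}) ∪ (FOLLOW(L) if ε ∈ FIRST(RHS), i.e. RHS ⇒* ε)
FIRST(L) = { 'a', 'x', ε }
FIRST(L x '*') = { 'a', 'x' }
ε ∉ FIRST(L x '*'), so FOLLOW(L) is not added.
PREDICT(L → L x '*') = { 'a', 'x' }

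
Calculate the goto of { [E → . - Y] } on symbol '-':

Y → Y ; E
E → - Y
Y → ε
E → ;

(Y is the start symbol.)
GOTO(I, '-') = CLOSURE({ [A → αX.β] : [A → α.Xβ] ∈ I, X = '-' })

Items with dot before '-', with the dot advanced:
  [E → . - Y] → [E → - . Y]
Closure of the advanced items:
  [E → - . Y] has the dot before Y: add [Y → . Y ; E], [Y → .]

GOTO = { [E → - . Y], [Y → . Y ; E], [Y → .] }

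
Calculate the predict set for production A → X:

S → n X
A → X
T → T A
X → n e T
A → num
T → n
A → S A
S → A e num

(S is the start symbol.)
{ 'n' }

PREDICT(A → X) = (FIRST(RHS) \ {ε}) ∪ (FOLLOW(A) if ε ∈ FIRST(RHS), i.e. RHS ⇒* ε)
FIRST(X) = { 'n' }
FIRST(X) = { 'n' }
ε ∉ FIRST(X), so FOLLOW(A) is not added.
PREDICT(A → X) = { 'n' }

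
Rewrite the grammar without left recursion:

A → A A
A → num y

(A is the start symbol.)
A → num y A'
A' → A A'
A' → ε

A is directly left-recursive. The standard transformation for
  A → A α₁ | ... | A α_m | β₁ | ... | β_n
is
  A  → β₁ A' | ... | β_n A'
  A' → α₁ A' | ... | α_m A' | ε

A → num y becomes A → num y A'
A → A A becomes A' → A A'
Add A' → ε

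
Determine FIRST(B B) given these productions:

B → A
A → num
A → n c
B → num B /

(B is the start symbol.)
{ 'n', 'num' }

FIRST sets of the non-terminals involved (from the grammar, by fixed-point iteration):
  FIRST(B) = { 'n', 'num' }

To compute FIRST(B B), process the symbols left to right:
Symbol B is a non-terminal. Add FIRST(B) \ {ε} = { 'n', 'num' }
B is not nullable (ε ∉ FIRST(B)), so stop here.
FIRST(B B) = { 'n', 'num' }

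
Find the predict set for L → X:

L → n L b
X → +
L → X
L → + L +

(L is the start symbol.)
PREDICT(L → X) = (FIRST(RHS) \ {ε}) ∪ (FOLLOW(L) if ε ∈ FIRST(RHS), i.e. RHS ⇒* ε)
FIRST(X) = { '+' }
FIRST(X) = { '+' }
ε ∉ FIRST(X), so FOLLOW(L) is not added.
PREDICT(L → X) = { '+' }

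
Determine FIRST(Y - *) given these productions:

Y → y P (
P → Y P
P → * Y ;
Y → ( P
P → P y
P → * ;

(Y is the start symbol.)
FIRST sets of the non-terminals involved (from the grammar, by fixed-point iteration):
  FIRST(Y) = { '(', 'y' }

To compute FIRST(Y - *), process the symbols left to right:
Symbol Y is a non-terminal. Add FIRST(Y) \ {ε} = { '(', 'y' }
Y is not nullable (ε ∉ FIRST(Y)), so stop here.
FIRST(Y - *) = { '(', 'y' }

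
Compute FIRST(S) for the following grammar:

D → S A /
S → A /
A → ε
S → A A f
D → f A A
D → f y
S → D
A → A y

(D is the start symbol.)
{ '/', 'f', 'y' }

FIRST sets of the other non-terminals involved (by the same procedure, iterated to a fixed point):
  FIRST(A) = { 'y', ε }
  FIRST(D) = { '/', 'f', 'y' }

From S → A /:
  - A is a non-terminal: add FIRST(A) \ {ε} = { 'y' }
    A is nullable, so continue to the next symbol
  - '/' is a terminal: add '/' and stop
From S → A A f:
  - A is a non-terminal: add FIRST(A) \ {ε} = { 'y' }
    A is nullable, so continue to the next symbol
  - A is a non-terminal: add FIRST(A) \ {ε} = { 'y' }
    A is nullable, so continue to the next symbol
  - f is a terminal: add 'f' and stop
From S → D:
  - D is a non-terminal: add FIRST(D) \ {ε} = { '/', 'f', 'y' }
    D is not nullable, so stop

Collecting: FIRST(S) = { '/', 'f', 'y' }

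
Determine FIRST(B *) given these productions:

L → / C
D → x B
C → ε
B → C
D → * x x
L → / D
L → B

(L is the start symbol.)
{ '*' }

FIRST sets of the non-terminals involved (from the grammar, by fixed-point iteration):
  FIRST(B) = { ε }

To compute FIRST(B *), process the symbols left to right:
Symbol B is a non-terminal. Add FIRST(B) \ {ε} = { }
B is nullable (ε ∈ FIRST(B)), continue to the next symbol.
Symbol * is a terminal. Add '*' and stop.
FIRST(B *) = { '*' }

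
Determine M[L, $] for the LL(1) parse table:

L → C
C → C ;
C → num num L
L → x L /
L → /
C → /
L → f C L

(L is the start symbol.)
To find M[L, $], we find productions for L where $ is in the predict set (PREDICT(N → α) = (FIRST(α) \ {ε}) ∪ (FOLLOW(N) if α ⇒* ε)).

Relevant sets:
  FIRST(C) = { '/', 'num' }

L → C: PREDICT = { '/', 'num' }
L → x L /: PREDICT = { 'x' }
L → /: PREDICT = { '/' }
L → f C L: PREDICT = { 'f' }

M[L, $] is empty (no production applies)

Answer: Empty (error entry)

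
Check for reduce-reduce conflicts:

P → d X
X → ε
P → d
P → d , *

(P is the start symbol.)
Augment with P' → P and build the canonical LR(0) collection (I0 = CLOSURE({[P' → . P]}), then GOTO on every symbol after a dot until no new states appear). It has 6 states:
  I0: { [P → . d , *], [P → . d X], [P → . d], [P' → . P] }  — shift
  I1: { [P' → P .] }  — accept
  I2: { [P → d . , *], [P → d . X], [P → d .], [X → .] }  — shift, 2 reduces
  I3: { [P → d , . *] }  — shift
  I4: { [P → d X .] }  — reduce
  I5: { [P → d , * .] }  — reduce

I2 contains complete items [P → d .], [X → .] — reduce-reduce conflict.

Answer: Yes — I2: [P → d .] vs [X → .]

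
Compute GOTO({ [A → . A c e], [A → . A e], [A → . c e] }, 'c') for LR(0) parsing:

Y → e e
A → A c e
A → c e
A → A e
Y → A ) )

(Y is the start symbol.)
{ [A → c . e] }

GOTO(I, 'c') = CLOSURE({ [A → αX.β] : [A → α.Xβ] ∈ I, X = 'c' })

Items with dot before 'c', with the dot advanced:
  [A → . c e] → [A → c . e]
Closure adds nothing (no advanced item has the dot before a non-terminal).

GOTO = { [A → c . e] }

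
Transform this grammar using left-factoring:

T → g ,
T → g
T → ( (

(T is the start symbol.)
Left-factoring transforms A → αβ₁ | αβ₂ into A → αA' and A' → β₁ | β₂
(α is the longest common prefix among the alternatives). Repeat until
no nonterminal has two alternatives with a common prefix.

Round 1: T has alternatives sharing prefix 'g'. Introduce T': T → g T'
  Add: T' → ,
  Add: T' → ε

No remaining common prefixes — done.

Resulting grammar:
T → g T'
T' → ,
T' → ε
T → ( (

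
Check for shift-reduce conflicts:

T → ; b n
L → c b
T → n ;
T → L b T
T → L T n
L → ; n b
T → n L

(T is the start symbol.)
A shift-reduce conflict occurs when an LR(0) state has both:
  - a complete (reduce) item [A → α .] (dot at the end), and
  - a shift item [B → β . c γ] (dot before a terminal).

Augment with T' → T and build the canonical LR(0) collection (I0 = CLOSURE({[T' → . T]}), then GOTO on every symbol after a dot until no new states appear). It has 17 states:
  I0: { [L → . ; n b], [L → . c b], [T → . ; b n], [T → . L T n], [T → . L b T], [T → . n ;], [T → . n L], [T' → . T] }  — shift
  I1: { [L → ; . n b], [T → ; . b n] }  — shift
  I2: { [L → . ; n b], [L → . c b], [T → . ; b n], [T → . L T n], [T → . L b T], [T → . n ;], [T → . n L], [T → L . T n], [T → L . b T] }  — shift
  I3: { [T' → T .] }  — accept
  I4: { [L → c . b] }  — shift
  I5: { [L → . ; n b], [L → . c b], [T → n . ;], [T → n . L] }  — shift
  I6: { [L → ; . n b], [T → n ; .] }  — shift, reduce
  I7: { [T → n L .] }  — reduce
  I8: { [L → ; n . b] }  — shift
  I9: { [L → ; n b .] }  — reduce
  I10: { [L → c b .] }  — reduce
  I11: { [T → L T . n] }  — shift
  I12: { [L → . ; n b], [L → . c b], [T → . ; b n], [T → . L T n], [T → . L b T], [T → . n ;], [T → . n L], [T → L b . T] }  — shift
  I13: { [T → L b T .] }  — reduce
  I14: { [T → L T n .] }  — reduce
  I15: { [T → ; b . n] }  — shift
  I16: { [T → ; b n .] }  — reduce

I6 contains reduce item [T → n ; .] and shift item [L → ; . n b] — shift-reduce conflict.

Answer: Yes — I6: [T → n ; .] vs [L → ; . n b]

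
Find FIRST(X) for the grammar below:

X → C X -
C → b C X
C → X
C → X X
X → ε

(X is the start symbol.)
To compute FIRST(X), examine every production with X on the left-hand side, reading each right-hand side left to right until a non-nullable symbol is reached.

FIRST sets of the other non-terminals involved (by the same procedure, iterated to a fixed point):
  FIRST(C) = { '-', 'b', ε }

From X → C X -:
  - C is a non-terminal: add FIRST(C) \ {ε} = { '-', 'b' }
    C is nullable, so continue to the next symbol
  - X is the symbol being defined: contributes nothing new
    X is nullable, so continue to the next symbol
  - '-' is a terminal: add '-' and stop
From X → ε:
  - ε-production, so ε ∈ FIRST(X)

Collecting: FIRST(X) = { '-', 'b', ε }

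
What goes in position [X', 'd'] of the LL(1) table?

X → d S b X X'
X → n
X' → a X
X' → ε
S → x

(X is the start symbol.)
Empty (error entry)

To find M[X', 'd'], we find productions for X' where 'd' is in the predict set (PREDICT(N → α) = (FIRST(α) \ {ε}) ∪ (FOLLOW(N) if α ⇒* ε)).

Relevant sets:
  FOLLOW(X') = { $, 'a' }

X' → a X: PREDICT = { 'a' }
X' → ε: PREDICT = { $, 'a' }

M[X', 'd'] is empty (no production applies)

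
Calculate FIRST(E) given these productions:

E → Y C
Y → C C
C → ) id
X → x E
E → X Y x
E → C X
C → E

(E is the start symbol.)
{ ')', 'x' }

To compute FIRST(E), examine every production with E on the left-hand side, reading each right-hand side left to right until a non-nullable symbol is reached.

FIRST sets of the other non-terminals involved (by the same procedure, iterated to a fixed point):
  FIRST(Y) = { ')', 'x' }
  FIRST(X) = { 'x' }
  FIRST(C) = { ')', 'x' }

From E → Y C:
  - Y is a non-terminal: add FIRST(Y) \ {ε} = { ')', 'x' }
    Y is not nullable, so stop
From E → X Y x:
  - X is a non-terminal: add FIRST(X) \ {ε} = { 'x' }
    X is not nullable, so stop
From E → C X:
  - C is a non-terminal: add FIRST(C) \ {ε} = { ')', 'x' }
    C is not nullable, so stop

Collecting: FIRST(E) = { ')', 'x' }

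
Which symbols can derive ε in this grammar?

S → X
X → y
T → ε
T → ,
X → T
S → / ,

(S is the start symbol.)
ε-productions: T → ε
So T is immediately nullable.
X → T: every symbol on the right is nullable, so X is nullable too.
S → X: every symbol on the right is nullable, so S is nullable too.
Every non-terminal is now nullable.
Nullable = { 'S', 'T', 'X' }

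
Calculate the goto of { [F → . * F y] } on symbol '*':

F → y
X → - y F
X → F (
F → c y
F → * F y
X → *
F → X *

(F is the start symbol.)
{ [F → * . F y], [F → . * F y], [F → . X *], [F → . c y], [F → . y], [X → . *], [X → . - y F], [X → . F (] }

GOTO(I, '*') = CLOSURE({ [A → αX.β] : [A → α.Xβ] ∈ I, X = '*' })

Items with dot before '*', with the dot advanced:
  [F → . * F y] → [F → * . F y]
Closure of the advanced items:
  [F → * . F y] has the dot before F: add [F → . y], [F → . c y], [F → . * F y], [F → . X *]
  [F → . X *] has the dot before X: add [X → . - y F], [X → . F (], [X → . *]

GOTO = { [F → * . F y], [F → . * F y], [F → . X *], [F → . c y], [F → . y], [X → . *], [X → . - y F], [X → . F (] }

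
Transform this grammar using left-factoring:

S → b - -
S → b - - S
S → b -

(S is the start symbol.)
Left-factoring transforms A → αβ₁ | αβ₂ into A → αA' and A' → β₁ | β₂
(α is the longest common prefix among the alternatives). Repeat until
no nonterminal has two alternatives with a common prefix.

Round 1: S has alternatives sharing prefix 'b -'. Introduce S': S → b - S'
  Add: S' → -
  Add: S' → - S
  Add: S' → ε

Round 2: S' has alternatives sharing prefix '-'. Introduce S'': S' → - S''
  Add: S'' → ε
  Add: S'' → S

No remaining common prefixes — done.

Resulting grammar:
S → b - S'
S' → - S''
S'' → ε
S'' → S
S' → ε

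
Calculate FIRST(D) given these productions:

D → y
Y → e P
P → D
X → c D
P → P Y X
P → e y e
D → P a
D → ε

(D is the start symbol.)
{ 'a', 'e', 'y', ε }

To compute FIRST(D), examine every production with D on the left-hand side, reading each right-hand side left to right until a non-nullable symbol is reached.

FIRST sets of the other non-terminals involved (by the same procedure, iterated to a fixed point):
  FIRST(P) = { 'a', 'e', 'y', ε }

From D → y:
  - y is a terminal: add 'y' and stop
From D → P a:
  - P is a non-terminal: add FIRST(P) \ {ε} = { 'a', 'e', 'y' }
    P is nullable, so continue to the next symbol
  - a is a terminal: add 'a' and stop
From D → ε:
  - ε-production, so ε ∈ FIRST(D)

Collecting: FIRST(D) = { 'a', 'e', 'y', ε }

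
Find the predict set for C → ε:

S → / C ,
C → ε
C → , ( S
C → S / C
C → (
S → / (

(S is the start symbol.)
{ ',' }

PREDICT(C → ε) = (FIRST(RHS) \ {ε}) ∪ (FOLLOW(C) if ε ∈ FIRST(RHS), i.e. RHS ⇒* ε)
The right-hand side is ε (FIRST(ε) = { ε }), so the predict set is FOLLOW(C) = { ',' }
PREDICT(C → ε) = { ',' }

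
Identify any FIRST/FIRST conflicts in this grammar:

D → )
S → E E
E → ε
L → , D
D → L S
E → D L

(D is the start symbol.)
No FIRST/FIRST conflicts.

A FIRST/FIRST conflict occurs when two productions N → α and N → β for the same non-terminal have FIRST(α) ∩ FIRST(β) ≠ ∅ (with ε ∈ FIRST of a nullable right-hand side, so two nullable alternatives also conflict).

FIRST sets of the non-terminals at (or reachable through a nullable prefix from) the front of some alternative:
  FIRST(L) = { ',' }
  FIRST(D) = { ')', ',' }

Productions for D:
  D → ): FIRST = { ')' }
  D → L S: FIRST = { ',' }
Productions for E:
  E → ε: FIRST = { ε }
  E → D L: FIRST = { ')', ',' }
S, L have only one production, so no FIRST/FIRST conflict is possible there.

All alternatives of each non-terminal have pairwise disjoint FIRST sets.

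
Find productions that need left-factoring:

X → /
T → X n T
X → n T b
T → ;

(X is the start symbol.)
Left-factoring is needed when two productions for the same non-terminal
share a common prefix on the right-hand side.

Productions for X:
  X → /
  X → n T b
Productions for T:
  T → X n T
  T → ;

No common prefixes found.

Answer: No, left-factoring is not needed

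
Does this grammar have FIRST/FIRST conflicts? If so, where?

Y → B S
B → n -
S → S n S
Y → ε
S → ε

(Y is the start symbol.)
A FIRST/FIRST conflict occurs when two productions N → α and N → β for the same non-terminal have FIRST(α) ∩ FIRST(β) ≠ ∅ (with ε ∈ FIRST of a nullable right-hand side, so two nullable alternatives also conflict).

FIRST sets of the non-terminals at (or reachable through a nullable prefix from) the front of some alternative:
  FIRST(B) = { 'n' }
  FIRST(S) = { 'n', ε }

Productions for Y:
  Y → B S: FIRST = { 'n' }
  Y → ε: FIRST = { ε }
Productions for S:
  S → S n S: FIRST = { 'n' }
  S → ε: FIRST = { ε }
B has only one production, so no FIRST/FIRST conflict is possible there.

All alternatives of each non-terminal have pairwise disjoint FIRST sets.

Answer: No FIRST/FIRST conflicts.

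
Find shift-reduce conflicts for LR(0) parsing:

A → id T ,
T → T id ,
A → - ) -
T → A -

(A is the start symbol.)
No shift-reduce conflicts

A shift-reduce conflict occurs when an LR(0) state has both:
  - a complete (reduce) item [A → α .] (dot at the end), and
  - a shift item [B → β . c γ] (dot before a terminal).

Augment with A' → A and build the canonical LR(0) collection (I0 = CLOSURE({[A' → . A]}), then GOTO on every symbol after a dot until no new states appear). It has 12 states:
  I0: { [A → . - ) -], [A → . id T ,], [A' → . A] }  — shift
  I1: { [A → - . ) -] }  — shift
  I2: { [A' → A .] }  — accept
  I3: { [A → . - ) -], [A → . id T ,], [A → id . T ,], [T → . A -], [T → . T id ,] }  — shift
  I4: { [T → A . -] }  — shift
  I5: { [A → id T . ,], [T → T . id ,] }  — shift
  I6: { [A → id T , .] }  — reduce
  I7: { [T → T id . ,] }  — shift
  I8: { [T → T id , .] }  — reduce
  I9: { [T → A - .] }  — reduce
  I10: { [A → - ) . -] }  — shift
  I11: { [A → - ) - .] }  — reduce

No state contains both a complete item and a shift item.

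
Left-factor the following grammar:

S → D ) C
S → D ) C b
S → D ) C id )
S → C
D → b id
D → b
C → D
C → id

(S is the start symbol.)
S → D ) C S'
S' → ε
S' → b
S' → id )
S → C
D → b D'
D' → id
D' → ε
C → D
C → id

Left-factoring transforms A → αβ₁ | αβ₂ into A → αA' and A' → β₁ | β₂
(α is the longest common prefix among the alternatives). Repeat until
no nonterminal has two alternatives with a common prefix.

Round 1: S has alternatives sharing prefix 'D ) C'. Introduce S': S → D ) C S'
  Add: S' → ε
  Add: S' → b
  Add: S' → id )

Round 2: D has alternatives sharing prefix 'b'. Introduce D': D → b D'
  Add: D' → id
  Add: D' → ε

No remaining common prefixes — done.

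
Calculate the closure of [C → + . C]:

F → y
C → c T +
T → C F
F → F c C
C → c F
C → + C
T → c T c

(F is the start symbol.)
{ [C → + . C], [C → . + C], [C → . c F], [C → . c T +] }

To compute CLOSURE, for each item [A → α.Bβ] where B is a non-terminal, add [B → .γ] for all productions B → γ; repeat for the newly added items until nothing changes.

Start with: [C → + . C]
  [C → + . C] has the dot before C: add [C → . c T +], [C → . c F], [C → . + C]
No further items can be added.

CLOSURE = { [C → + . C], [C → . + C], [C → . c F], [C → . c T +] }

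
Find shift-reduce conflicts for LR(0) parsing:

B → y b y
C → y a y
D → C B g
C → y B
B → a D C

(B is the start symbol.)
A shift-reduce conflict occurs when an LR(0) state has both:
  - a complete (reduce) item [A → α .] (dot at the end), and
  - a shift item [B → β . c γ] (dot before a terminal).

Augment with B' → B and build the canonical LR(0) collection (I0 = CLOSURE({[B' → . B]}), then GOTO on every symbol after a dot until no new states appear). It has 15 states:
  I0: { [B → . a D C], [B → . y b y], [B' → . B] }  — shift
  I1: { [B' → B .] }  — accept
  I2: { [B → a . D C], [C → . y B], [C → . y a y], [D → . C B g] }  — shift
  I3: { [B → y . b y] }  — shift
  I4: { [B → y b . y] }  — shift
  I5: { [B → y b y .] }  — reduce
  I6: { [B → . a D C], [B → . y b y], [D → C . B g] }  — shift
  I7: { [B → a D . C], [C → . y B], [C → . y a y] }  — shift
  I8: { [B → . a D C], [B → . y b y], [C → y . B], [C → y . a y] }  — shift
  I9: { [C → y B .] }  — reduce
  I10: { [B → a . D C], [C → . y B], [C → . y a y], [C → y a . y], [D → . C B g] }  — shift
  I11: { [B → . a D C], [B → . y b y], [C → y . B], [C → y . a y], [C → y a y .] }  — shift, reduce
  I12: { [B → a D C .] }  — reduce
  I13: { [D → C B . g] }  — shift
  I14: { [D → C B g .] }  — reduce

I11 contains reduce item [C → y a y .] and shift items [B → . a D C], [B → . y b y], [C → y . a y] — shift-reduce conflict.

Answer: Yes — I11: [C → y a y .] vs [B → . a D C]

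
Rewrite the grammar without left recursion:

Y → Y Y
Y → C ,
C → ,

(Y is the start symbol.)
Y → C , Y'
Y' → Y Y'
Y' → ε
C → ,

Y is directly left-recursive. The standard transformation for
  A → A α₁ | ... | A α_m | β₁ | ... | β_n
is
  A  → β₁ A' | ... | β_n A'
  A' → α₁ A' | ... | α_m A' | ε

Y → C , becomes Y → C , Y'
Y → Y Y becomes Y' → Y Y'
Add Y' → ε

Productions for other non-terminals are unchanged:
  C → ,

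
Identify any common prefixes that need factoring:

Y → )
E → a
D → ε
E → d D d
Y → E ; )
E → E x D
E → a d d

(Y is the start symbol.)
Left-factoring is needed when two productions for the same non-terminal
share a common prefix on the right-hand side.

Productions for Y:
  Y → )
  Y → E ; )
Productions for E:
  E → a
  E → d D d
  E → E x D
  E → a d d

Found common prefix 'a' in productions for E

Answer: Yes, E has productions with common prefix 'a'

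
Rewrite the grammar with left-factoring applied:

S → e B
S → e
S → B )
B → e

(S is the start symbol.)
S → e S'
S' → B
S' → ε
S → B )
B → e

Left-factoring transforms A → αβ₁ | αβ₂ into A → αA' and A' → β₁ | β₂
(α is the longest common prefix among the alternatives). Repeat until
no nonterminal has two alternatives with a common prefix.

Round 1: S has alternatives sharing prefix 'e'. Introduce S': S → e S'
  Add: S' → B
  Add: S' → ε

No remaining common prefixes — done.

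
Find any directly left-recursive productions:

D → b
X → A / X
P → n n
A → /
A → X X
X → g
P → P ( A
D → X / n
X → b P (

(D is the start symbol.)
Direct left recursion occurs when N → N α for some non-terminal N (the right-hand side begins with the left-hand side itself).

D → b: starts with b
X → A / X: starts with A
P → n n: starts with n
A → /: starts with '/'
A → X X: starts with X
X → g: starts with g
P → P ( A: LEFT RECURSIVE (starts with P)
D → X / n: starts with X
X → b P (: starts with b

The grammar has direct left recursion on: P.

Answer: Yes, P is left-recursive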